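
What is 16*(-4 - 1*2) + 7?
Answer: -89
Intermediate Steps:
16*(-4 - 1*2) + 7 = 16*(-4 - 2) + 7 = 16*(-6) + 7 = -96 + 7 = -89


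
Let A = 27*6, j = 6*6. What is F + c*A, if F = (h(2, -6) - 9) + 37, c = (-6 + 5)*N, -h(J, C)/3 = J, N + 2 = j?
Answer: -5486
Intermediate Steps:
j = 36
N = 34 (N = -2 + 36 = 34)
h(J, C) = -3*J
A = 162
c = -34 (c = (-6 + 5)*34 = -1*34 = -34)
F = 22 (F = (-3*2 - 9) + 37 = (-6 - 9) + 37 = -15 + 37 = 22)
F + c*A = 22 - 34*162 = 22 - 5508 = -5486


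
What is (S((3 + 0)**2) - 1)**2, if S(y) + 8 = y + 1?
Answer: 1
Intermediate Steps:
S(y) = -7 + y (S(y) = -8 + (y + 1) = -8 + (1 + y) = -7 + y)
(S((3 + 0)**2) - 1)**2 = ((-7 + (3 + 0)**2) - 1)**2 = ((-7 + 3**2) - 1)**2 = ((-7 + 9) - 1)**2 = (2 - 1)**2 = 1**2 = 1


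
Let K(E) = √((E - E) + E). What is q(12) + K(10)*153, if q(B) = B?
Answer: 12 + 153*√10 ≈ 495.83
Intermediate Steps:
K(E) = √E (K(E) = √(0 + E) = √E)
q(12) + K(10)*153 = 12 + √10*153 = 12 + 153*√10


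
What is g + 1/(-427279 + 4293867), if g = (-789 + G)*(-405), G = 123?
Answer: 1042934781241/3866588 ≈ 2.6973e+5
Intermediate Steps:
g = 269730 (g = (-789 + 123)*(-405) = -666*(-405) = 269730)
g + 1/(-427279 + 4293867) = 269730 + 1/(-427279 + 4293867) = 269730 + 1/3866588 = 1042934781241/3866588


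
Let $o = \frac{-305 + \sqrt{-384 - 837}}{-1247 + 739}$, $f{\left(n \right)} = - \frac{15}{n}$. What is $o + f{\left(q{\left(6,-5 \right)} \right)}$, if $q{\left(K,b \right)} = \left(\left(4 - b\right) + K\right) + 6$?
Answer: $- \frac{405}{3556} - \frac{i \sqrt{1221}}{508} \approx -0.11389 - 0.068785 i$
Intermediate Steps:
$q{\left(K,b \right)} = 10 + K - b$ ($q{\left(K,b \right)} = \left(4 + K - b\right) + 6 = 10 + K - b$)
$o = \frac{305}{508} - \frac{i \sqrt{1221}}{508}$ ($o = \frac{-305 + \sqrt{-1221}}{-508} = \left(-305 + i \sqrt{1221}\right) \left(- \frac{1}{508}\right) = \frac{305}{508} - \frac{i \sqrt{1221}}{508} \approx 0.60039 - 0.068785 i$)
$o + f{\left(q{\left(6,-5 \right)} \right)} = \left(\frac{305}{508} - \frac{i \sqrt{1221}}{508}\right) - \frac{15}{10 + 6 - -5} = \left(\frac{305}{508} - \frac{i \sqrt{1221}}{508}\right) - \frac{15}{10 + 6 + 5} = \left(\frac{305}{508} - \frac{i \sqrt{1221}}{508}\right) - \frac{15}{21} = \left(\frac{305}{508} - \frac{i \sqrt{1221}}{508}\right) - \frac{5}{7} = - \frac{405}{3556} - \frac{i \sqrt{1221}}{508}$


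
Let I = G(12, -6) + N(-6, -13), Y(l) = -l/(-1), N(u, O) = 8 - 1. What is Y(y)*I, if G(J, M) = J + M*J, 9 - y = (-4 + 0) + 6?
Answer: -371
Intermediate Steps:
N(u, O) = 7
y = 7 (y = 9 - ((-4 + 0) + 6) = 9 - (-4 + 6) = 9 - 1*2 = 9 - 2 = 7)
G(J, M) = J + J*M
Y(l) = l (Y(l) = -l*(-1) = -(-1)*l = l)
I = -53 (I = 12*(1 - 6) + 7 = 12*(-5) + 7 = -60 + 7 = -53)
Y(y)*I = 7*(-53) = -371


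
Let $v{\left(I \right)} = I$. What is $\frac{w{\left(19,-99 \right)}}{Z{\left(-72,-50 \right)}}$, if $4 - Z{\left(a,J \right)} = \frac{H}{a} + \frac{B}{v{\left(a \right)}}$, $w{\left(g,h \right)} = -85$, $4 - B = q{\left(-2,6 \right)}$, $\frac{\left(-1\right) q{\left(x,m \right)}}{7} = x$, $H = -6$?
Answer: $- \frac{45}{2} \approx -22.5$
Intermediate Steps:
$q{\left(x,m \right)} = - 7 x$
$B = -10$ ($B = 4 - \left(-7\right) \left(-2\right) = 4 - 14 = -10$)
$Z{\left(a,J \right)} = 4 + \frac{16}{a}$ ($Z{\left(a,J \right)} = 4 - \left(- \frac{6}{a} - \frac{10}{a}\right) = 4 - - \frac{16}{a} = 4 + \frac{16}{a}$)
$\frac{w{\left(19,-99 \right)}}{Z{\left(-72,-50 \right)}} = - \frac{85}{4 + \frac{16}{-72}} = - \frac{85}{4 + 16 \left(- \frac{1}{72}\right)} = - \frac{85}{4 - \frac{2}{9}} = - \frac{85}{\frac{34}{9}} = \left(-85\right) \frac{9}{34} = - \frac{45}{2}$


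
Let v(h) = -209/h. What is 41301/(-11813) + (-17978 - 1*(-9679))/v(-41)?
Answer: -4028111476/2468917 ≈ -1631.5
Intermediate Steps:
41301/(-11813) + (-17978 - 1*(-9679))/v(-41) = 41301/(-11813) + (-17978 - 1*(-9679))/((-209/(-41))) = 41301*(-1/11813) + (-17978 + 9679)/((-209*(-1/41))) = -41301/11813 - 8299/209/41 = -41301/11813 - 8299*41/209 = -41301/11813 - 340259/209 = -4028111476/2468917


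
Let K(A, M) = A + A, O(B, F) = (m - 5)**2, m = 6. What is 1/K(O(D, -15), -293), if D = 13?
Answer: 1/2 ≈ 0.50000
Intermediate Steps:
O(B, F) = 1 (O(B, F) = (6 - 5)**2 = 1**2 = 1)
K(A, M) = 2*A
1/K(O(D, -15), -293) = 1/(2*1) = 1/2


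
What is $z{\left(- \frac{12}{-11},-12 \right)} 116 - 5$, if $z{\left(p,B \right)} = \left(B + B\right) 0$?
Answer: $-5$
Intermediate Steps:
$z{\left(p,B \right)} = 0$ ($z{\left(p,B \right)} = 2 B 0 = 0$)
$z{\left(- \frac{12}{-11},-12 \right)} 116 - 5 = 0 \cdot 116 - 5 = 0 - 5 = -5$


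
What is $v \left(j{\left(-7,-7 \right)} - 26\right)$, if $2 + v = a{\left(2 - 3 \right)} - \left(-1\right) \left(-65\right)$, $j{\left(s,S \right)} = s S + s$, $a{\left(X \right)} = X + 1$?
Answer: $-1072$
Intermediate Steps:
$a{\left(X \right)} = 1 + X$
$j{\left(s,S \right)} = s + S s$ ($j{\left(s,S \right)} = S s + s = s + S s$)
$v = -67$ ($v = -2 + \left(\left(1 + \left(2 - 3\right)\right) - \left(-1\right) \left(-65\right)\right) = -2 + \left(\left(1 + \left(2 - 3\right)\right) - 65\right) = -2 + \left(\left(1 - 1\right) - 65\right) = -2 + \left(0 - 65\right) = -2 - 65 = -67$)
$v \left(j{\left(-7,-7 \right)} - 26\right) = - 67 \left(- 7 \left(1 - 7\right) - 26\right) = - 67 \left(\left(-7\right) \left(-6\right) - 26\right) = - 67 \left(42 - 26\right) = \left(-67\right) 16 = -1072$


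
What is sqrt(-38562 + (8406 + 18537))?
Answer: 3*I*sqrt(1291) ≈ 107.79*I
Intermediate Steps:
sqrt(-38562 + (8406 + 18537)) = sqrt(-38562 + 26943) = sqrt(-11619) = 3*I*sqrt(1291)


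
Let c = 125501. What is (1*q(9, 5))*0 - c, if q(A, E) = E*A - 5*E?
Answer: -125501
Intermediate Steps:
q(A, E) = -5*E + A*E (q(A, E) = A*E - 5*E = -5*E + A*E)
(1*q(9, 5))*0 - c = (1*(5*(-5 + 9)))*0 - 1*125501 = (1*(5*4))*0 - 125501 = (1*20)*0 - 125501 = 20*0 - 125501 = 0 - 125501 = -125501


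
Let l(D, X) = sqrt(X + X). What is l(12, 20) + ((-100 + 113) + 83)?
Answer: 96 + 2*sqrt(10) ≈ 102.32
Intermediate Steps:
l(D, X) = sqrt(2)*sqrt(X) (l(D, X) = sqrt(2*X) = sqrt(2)*sqrt(X))
l(12, 20) + ((-100 + 113) + 83) = sqrt(2)*sqrt(20) + ((-100 + 113) + 83) = sqrt(2)*(2*sqrt(5)) + (13 + 83) = 2*sqrt(10) + 96 = 96 + 2*sqrt(10)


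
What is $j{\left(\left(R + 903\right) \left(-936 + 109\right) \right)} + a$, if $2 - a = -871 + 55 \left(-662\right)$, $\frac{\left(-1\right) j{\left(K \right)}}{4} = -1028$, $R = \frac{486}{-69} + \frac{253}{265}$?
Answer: $41395$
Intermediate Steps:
$R = - \frac{37111}{6095}$ ($R = 486 \left(- \frac{1}{69}\right) + 253 \cdot \frac{1}{265} = - \frac{162}{23} + \frac{253}{265} = - \frac{37111}{6095} \approx -6.0888$)
$j{\left(K \right)} = 4112$ ($j{\left(K \right)} = \left(-4\right) \left(-1028\right) = 4112$)
$a = 37283$ ($a = 2 - \left(-871 + 55 \left(-662\right)\right) = 2 - \left(-871 - 36410\right) = 2 - -37281 = 2 + 37281 = 37283$)
$j{\left(\left(R + 903\right) \left(-936 + 109\right) \right)} + a = 4112 + 37283 = 41395$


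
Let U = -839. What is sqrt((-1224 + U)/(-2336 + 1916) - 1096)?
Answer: I*sqrt(48116985)/210 ≈ 33.032*I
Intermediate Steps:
sqrt((-1224 + U)/(-2336 + 1916) - 1096) = sqrt((-1224 - 839)/(-2336 + 1916) - 1096) = sqrt(-2063/(-420) - 1096) = sqrt(-2063*(-1/420) - 1096) = sqrt(2063/420 - 1096) = sqrt(-458257/420) = I*sqrt(48116985)/210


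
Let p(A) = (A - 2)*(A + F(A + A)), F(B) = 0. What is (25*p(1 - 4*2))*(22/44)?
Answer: 1575/2 ≈ 787.50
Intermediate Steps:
p(A) = A*(-2 + A) (p(A) = (A - 2)*(A + 0) = (-2 + A)*A = A*(-2 + A))
(25*p(1 - 4*2))*(22/44) = (25*((1 - 4*2)*(-2 + (1 - 4*2))))*(22/44) = (25*((1 - 8)*(-2 + (1 - 8))))*(22*(1/44)) = (25*(-7*(-2 - 7)))*(½) = (25*(-7*(-9)))*(½) = (25*63)*(½) = 1575*(½) = 1575/2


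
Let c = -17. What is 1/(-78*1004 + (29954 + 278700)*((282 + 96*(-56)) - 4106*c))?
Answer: 1/19972304720 ≈ 5.0069e-11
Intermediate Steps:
1/(-78*1004 + (29954 + 278700)*((282 + 96*(-56)) - 4106*c)) = 1/(-78*1004 + (29954 + 278700)*((282 + 96*(-56)) - 4106*(-17))) = 1/(-78312 + 308654*((282 - 5376) + 69802)) = 1/(-78312 + 308654*(-5094 + 69802)) = 1/(-78312 + 308654*64708) = 1/(-78312 + 19972383032) = 1/19972304720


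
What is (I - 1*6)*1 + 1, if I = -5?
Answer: -10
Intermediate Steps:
(I - 1*6)*1 + 1 = (-5 - 1*6)*1 + 1 = (-5 - 6)*1 + 1 = -11*1 + 1 = -11 + 1 = -10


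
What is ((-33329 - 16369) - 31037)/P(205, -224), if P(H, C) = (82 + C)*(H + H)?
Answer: 16147/11644 ≈ 1.3867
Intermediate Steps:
P(H, C) = 2*H*(82 + C) (P(H, C) = (82 + C)*(2*H) = 2*H*(82 + C))
((-33329 - 16369) - 31037)/P(205, -224) = ((-33329 - 16369) - 31037)/((2*205*(82 - 224))) = (-49698 - 31037)/((2*205*(-142))) = -80735/(-58220) = -80735*(-1/58220) = 16147/11644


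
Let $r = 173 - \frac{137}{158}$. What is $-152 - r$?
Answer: $- \frac{51213}{158} \approx -324.13$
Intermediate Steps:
$r = \frac{27197}{158}$ ($r = 173 - 137 \cdot \frac{1}{158} = 173 - \frac{137}{158} = \frac{27197}{158} \approx 172.13$)
$-152 - r = -152 - \frac{27197}{158} = - \frac{51213}{158}$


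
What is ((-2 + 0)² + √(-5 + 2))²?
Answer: (4 + I*√3)² ≈ 13.0 + 13.856*I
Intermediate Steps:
((-2 + 0)² + √(-5 + 2))² = ((-2)² + √(-3))² = (4 + I*√3)²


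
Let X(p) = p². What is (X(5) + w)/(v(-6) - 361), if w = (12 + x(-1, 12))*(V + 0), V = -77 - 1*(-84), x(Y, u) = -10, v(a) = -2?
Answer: -13/121 ≈ -0.10744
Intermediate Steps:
V = 7 (V = -77 + 84 = 7)
w = 14 (w = (12 - 10)*(7 + 0) = 2*7 = 14)
(X(5) + w)/(v(-6) - 361) = (5² + 14)/(-2 - 361) = (25 + 14)/(-363) = 39*(-1/363) = -13/121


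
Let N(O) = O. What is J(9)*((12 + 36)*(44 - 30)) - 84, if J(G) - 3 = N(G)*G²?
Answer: 491820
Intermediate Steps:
J(G) = 3 + G³ (J(G) = 3 + G*G² = 3 + G³)
J(9)*((12 + 36)*(44 - 30)) - 84 = (3 + 9³)*((12 + 36)*(44 - 30)) - 84 = (3 + 729)*(48*14) - 84 = 732*672 - 84 = 491904 - 84 = 491820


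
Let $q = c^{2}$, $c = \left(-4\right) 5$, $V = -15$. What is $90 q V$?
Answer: $-540000$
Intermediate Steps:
$c = -20$
$q = 400$ ($q = \left(-20\right)^{2} = 400$)
$90 q V = 90 \cdot 400 \left(-15\right) = 36000 \left(-15\right) = -540000$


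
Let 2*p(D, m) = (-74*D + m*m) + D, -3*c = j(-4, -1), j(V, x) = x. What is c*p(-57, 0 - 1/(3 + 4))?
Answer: 101945/147 ≈ 693.50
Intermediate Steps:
c = 1/3 (c = -1/3*(-1) = 1/3 ≈ 0.33333)
p(D, m) = m**2/2 - 73*D/2 (p(D, m) = ((-74*D + m*m) + D)/2 = ((-74*D + m**2) + D)/2 = ((m**2 - 74*D) + D)/2 = (m**2 - 73*D)/2 = m**2/2 - 73*D/2)
c*p(-57, 0 - 1/(3 + 4)) = ((0 - 1/(3 + 4))**2/2 - 73/2*(-57))/3 = ((0 - 1/7)**2/2 + 4161/2)/3 = ((-1/7)**2/2 + 4161/2)/3 = ((1/2)*(1/49) + 4161/2)/3 = (1/98 + 4161/2)/3 = (1/3)*(101945/49) = 101945/147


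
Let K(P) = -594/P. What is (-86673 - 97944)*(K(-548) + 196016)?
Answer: -9915535560177/274 ≈ -3.6188e+10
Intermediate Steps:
(-86673 - 97944)*(K(-548) + 196016) = (-86673 - 97944)*(-594/(-548) + 196016) = -184617*(-594*(-1/548) + 196016) = -184617*(297/274 + 196016) = -184617*53708681/274 = -9915535560177/274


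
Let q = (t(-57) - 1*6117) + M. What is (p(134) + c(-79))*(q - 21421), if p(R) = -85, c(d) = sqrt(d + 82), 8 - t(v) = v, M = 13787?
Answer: 1163310 - 13686*sqrt(3) ≈ 1.1396e+6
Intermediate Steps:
t(v) = 8 - v
c(d) = sqrt(82 + d)
q = 7735 (q = ((8 - 1*(-57)) - 1*6117) + 13787 = ((8 + 57) - 6117) + 13787 = (65 - 6117) + 13787 = -6052 + 13787 = 7735)
(p(134) + c(-79))*(q - 21421) = (-85 + sqrt(82 - 79))*(7735 - 21421) = (-85 + sqrt(3))*(-13686) = 1163310 - 13686*sqrt(3)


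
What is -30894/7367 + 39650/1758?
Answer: 118894949/6475593 ≈ 18.360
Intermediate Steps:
-30894/7367 + 39650/1758 = -30894*1/7367 + 39650*(1/1758) = -30894/7367 + 19825/879 = 118894949/6475593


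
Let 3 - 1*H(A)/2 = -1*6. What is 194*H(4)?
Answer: 3492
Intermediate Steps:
H(A) = 18 (H(A) = 6 - (-2)*6 = 6 - 2*(-6) = 6 + 12 = 18)
194*H(4) = 194*18 = 3492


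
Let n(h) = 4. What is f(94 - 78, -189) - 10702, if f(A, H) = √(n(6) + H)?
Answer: -10702 + I*√185 ≈ -10702.0 + 13.601*I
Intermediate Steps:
f(A, H) = √(4 + H)
f(94 - 78, -189) - 10702 = √(4 - 189) - 10702 = √(-185) - 10702 = I*√185 - 10702 = -10702 + I*√185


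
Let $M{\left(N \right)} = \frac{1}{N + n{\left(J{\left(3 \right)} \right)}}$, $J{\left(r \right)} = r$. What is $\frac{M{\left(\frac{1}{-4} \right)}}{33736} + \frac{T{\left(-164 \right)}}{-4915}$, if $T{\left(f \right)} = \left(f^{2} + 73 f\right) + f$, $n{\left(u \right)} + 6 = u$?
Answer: $- \frac{323664167}{107778086} \approx -3.0031$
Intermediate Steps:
$n{\left(u \right)} = -6 + u$
$M{\left(N \right)} = \frac{1}{-3 + N}$ ($M{\left(N \right)} = \frac{1}{N + \left(-6 + 3\right)} = \frac{1}{N - 3} = \frac{1}{-3 + N}$)
$T{\left(f \right)} = f^{2} + 74 f$
$\frac{M{\left(\frac{1}{-4} \right)}}{33736} + \frac{T{\left(-164 \right)}}{-4915} = \frac{1}{\left(-3 + \frac{1}{-4}\right) 33736} + \frac{\left(-164\right) \left(74 - 164\right)}{-4915} = \frac{1}{-3 - \frac{1}{4}} \cdot \frac{1}{33736} + \left(-164\right) \left(-90\right) \left(- \frac{1}{4915}\right) = \frac{1}{- \frac{13}{4}} \cdot \frac{1}{33736} + 14760 \left(- \frac{1}{4915}\right) = \left(- \frac{4}{13}\right) \frac{1}{33736} - \frac{2952}{983} = - \frac{1}{109642} - \frac{2952}{983} = - \frac{323664167}{107778086}$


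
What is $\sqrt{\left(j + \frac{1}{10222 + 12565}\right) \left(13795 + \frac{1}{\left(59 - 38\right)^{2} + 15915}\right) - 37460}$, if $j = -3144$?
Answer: $\frac{i \sqrt{1507466584039885075398441}}{186352086} \approx 6588.5 i$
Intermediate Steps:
$\sqrt{\left(j + \frac{1}{10222 + 12565}\right) \left(13795 + \frac{1}{\left(59 - 38\right)^{2} + 15915}\right) - 37460} = \sqrt{\left(-3144 + \frac{1}{10222 + 12565}\right) \left(13795 + \frac{1}{\left(59 - 38\right)^{2} + 15915}\right) - 37460} = \sqrt{\left(-3144 + \frac{1}{22787}\right) \left(13795 + \frac{1}{21^{2} + 15915}\right) - 37460} = \sqrt{\left(-3144 + \frac{1}{22787}\right) \left(13795 + \frac{1}{441 + 15915}\right) - 37460} = \sqrt{- \frac{71642327 \left(13795 + \frac{1}{16356}\right)}{22787} - 37460} = \sqrt{\left(- \frac{71642327}{22787}\right) \frac{225631021}{16356} - 37460} = \sqrt{- \frac{16164731387825867}{372704172} - 37460} = \sqrt{- \frac{16178692886108987}{372704172}} = \frac{i \sqrt{1507466584039885075398441}}{186352086}$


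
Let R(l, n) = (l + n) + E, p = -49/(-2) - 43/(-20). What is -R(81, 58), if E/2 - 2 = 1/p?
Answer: -76259/533 ≈ -143.07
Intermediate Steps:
p = 533/20 (p = -49*(-1/2) - 43*(-1/20) = 49/2 + 43/20 = 533/20 ≈ 26.650)
E = 2172/533 (E = 4 + 2/(533/20) = 4 + 2*(20/533) = 4 + 40/533 = 2172/533 ≈ 4.0750)
R(l, n) = 2172/533 + l + n (R(l, n) = (l + n) + 2172/533 = 2172/533 + l + n)
-R(81, 58) = -(2172/533 + 81 + 58) = -1*76259/533 = -76259/533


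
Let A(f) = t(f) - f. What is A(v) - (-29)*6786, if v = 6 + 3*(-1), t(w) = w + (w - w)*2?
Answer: 196794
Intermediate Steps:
t(w) = w (t(w) = w + 0*2 = w + 0 = w)
v = 3 (v = 6 - 3 = 3)
A(f) = 0 (A(f) = f - f = 0)
A(v) - (-29)*6786 = 0 - (-29)*6786 = 0 - 1*(-196794) = 0 + 196794 = 196794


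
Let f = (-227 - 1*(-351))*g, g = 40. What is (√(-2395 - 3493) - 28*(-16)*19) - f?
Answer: 3552 + 16*I*√23 ≈ 3552.0 + 76.733*I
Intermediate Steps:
f = 4960 (f = (-227 - 1*(-351))*40 = (-227 + 351)*40 = 124*40 = 4960)
(√(-2395 - 3493) - 28*(-16)*19) - f = (√(-2395 - 3493) - 28*(-16)*19) - 1*4960 = (√(-5888) - (-448)*19) - 4960 = (16*I*√23 - 1*(-8512)) - 4960 = (16*I*√23 + 8512) - 4960 = (8512 + 16*I*√23) - 4960 = 3552 + 16*I*√23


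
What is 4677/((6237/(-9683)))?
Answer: -15095797/2079 ≈ -7261.1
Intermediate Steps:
4677/((6237/(-9683))) = 4677/((6237*(-1/9683))) = 4677/(-6237/9683) = 4677*(-9683/6237) = -15095797/2079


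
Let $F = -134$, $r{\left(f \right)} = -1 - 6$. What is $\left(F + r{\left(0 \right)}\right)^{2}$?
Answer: $19881$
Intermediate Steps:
$r{\left(f \right)} = -7$
$\left(F + r{\left(0 \right)}\right)^{2} = \left(-134 - 7\right)^{2} = \left(-141\right)^{2} = 19881$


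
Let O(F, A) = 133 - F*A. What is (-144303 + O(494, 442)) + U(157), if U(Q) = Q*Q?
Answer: -337869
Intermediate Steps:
O(F, A) = 133 - A*F
U(Q) = Q²
(-144303 + O(494, 442)) + U(157) = (-144303 + (133 - 1*442*494)) + 157² = (-144303 + (133 - 218348)) + 24649 = (-144303 - 218215) + 24649 = -362518 + 24649 = -337869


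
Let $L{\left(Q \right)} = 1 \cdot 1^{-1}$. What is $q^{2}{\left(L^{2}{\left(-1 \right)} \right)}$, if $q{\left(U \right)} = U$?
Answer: $1$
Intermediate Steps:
$L{\left(Q \right)} = 1$ ($L{\left(Q \right)} = 1 \cdot 1 = 1$)
$q^{2}{\left(L^{2}{\left(-1 \right)} \right)} = \left(1^{2}\right)^{2} = 1^{2} = 1$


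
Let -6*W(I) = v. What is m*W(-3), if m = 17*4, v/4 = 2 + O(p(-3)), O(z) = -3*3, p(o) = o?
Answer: 952/3 ≈ 317.33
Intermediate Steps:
O(z) = -9
v = -28 (v = 4*(2 - 9) = 4*(-7) = -28)
W(I) = 14/3 (W(I) = -1/6*(-28) = 14/3)
m = 68
m*W(-3) = 68*(14/3) = 952/3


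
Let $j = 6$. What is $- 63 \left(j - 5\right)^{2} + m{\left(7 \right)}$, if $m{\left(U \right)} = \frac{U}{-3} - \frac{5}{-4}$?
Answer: $- \frac{769}{12} \approx -64.083$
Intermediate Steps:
$m{\left(U \right)} = \frac{5}{4} - \frac{U}{3}$ ($m{\left(U \right)} = U \left(- \frac{1}{3}\right) - - \frac{5}{4} = - \frac{U}{3} + \frac{5}{4} = \frac{5}{4} - \frac{U}{3}$)
$- 63 \left(j - 5\right)^{2} + m{\left(7 \right)} = - 63 \left(6 - 5\right)^{2} + \left(\frac{5}{4} - \frac{7}{3}\right) = - 63 \cdot 1^{2} + \left(\frac{5}{4} - \frac{7}{3}\right) = \left(-63\right) 1 - \frac{13}{12} = -63 - \frac{13}{12} = - \frac{769}{12}$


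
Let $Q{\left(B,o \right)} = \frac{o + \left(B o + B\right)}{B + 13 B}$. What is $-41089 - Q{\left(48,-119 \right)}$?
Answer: $- \frac{27606025}{672} \approx -41080.0$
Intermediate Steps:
$Q{\left(B,o \right)} = \frac{B + o + B o}{14 B}$ ($Q{\left(B,o \right)} = \frac{o + \left(B + B o\right)}{14 B} = \left(B + o + B o\right) \frac{1}{14 B} = \frac{B + o + B o}{14 B}$)
$-41089 - Q{\left(48,-119 \right)} = -41089 - \frac{-119 + 48 \left(1 - 119\right)}{14 \cdot 48} = -41089 - \frac{1}{14} \cdot \frac{1}{48} \left(-119 + 48 \left(-118\right)\right) = -41089 - \frac{1}{14} \cdot \frac{1}{48} \left(-119 - 5664\right) = -41089 - \frac{1}{14} \cdot \frac{1}{48} \left(-5783\right) = -41089 - - \frac{5783}{672} = -41089 + \frac{5783}{672} = - \frac{27606025}{672}$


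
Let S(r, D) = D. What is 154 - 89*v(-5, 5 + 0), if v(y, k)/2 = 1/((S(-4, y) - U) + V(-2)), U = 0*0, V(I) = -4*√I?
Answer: 9668/57 - 712*I*√2/57 ≈ 169.61 - 17.665*I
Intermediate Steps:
U = 0
v(y, k) = 2/(y - 4*I*√2) (v(y, k) = 2/((y - 1*0) - 4*I*√2) = 2/((y + 0) - 4*I*√2) = 2/(y - 4*I*√2))
154 - 89*v(-5, 5 + 0) = 154 - 178/(-5 - 4*I*√2)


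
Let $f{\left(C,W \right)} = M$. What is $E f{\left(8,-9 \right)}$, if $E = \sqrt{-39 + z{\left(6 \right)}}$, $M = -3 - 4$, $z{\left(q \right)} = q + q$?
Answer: $- 21 i \sqrt{3} \approx - 36.373 i$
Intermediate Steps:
$z{\left(q \right)} = 2 q$
$M = -7$ ($M = -3 - 4 = -7$)
$f{\left(C,W \right)} = -7$
$E = 3 i \sqrt{3}$ ($E = \sqrt{-39 + 2 \cdot 6} = \sqrt{-39 + 12} = \sqrt{-27} = 3 i \sqrt{3} \approx 5.1962 i$)
$E f{\left(8,-9 \right)} = 3 i \sqrt{3} \left(-7\right) = - 21 i \sqrt{3}$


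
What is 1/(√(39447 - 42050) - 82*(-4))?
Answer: 328/110187 - I*√2603/110187 ≈ 0.0029768 - 0.00046303*I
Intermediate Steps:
1/(√(39447 - 42050) - 82*(-4)) = 1/(√(-2603) + 328) = 1/(I*√2603 + 328) = 1/(328 + I*√2603)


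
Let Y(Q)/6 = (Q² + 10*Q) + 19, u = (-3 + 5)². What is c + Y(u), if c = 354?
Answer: 804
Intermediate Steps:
u = 4 (u = 2² = 4)
Y(Q) = 114 + 6*Q² + 60*Q (Y(Q) = 6*((Q² + 10*Q) + 19) = 6*(19 + Q² + 10*Q) = 114 + 6*Q² + 60*Q)
c + Y(u) = 354 + (114 + 6*4² + 60*4) = 354 + (114 + 6*16 + 240) = 354 + (114 + 96 + 240) = 354 + 450 = 804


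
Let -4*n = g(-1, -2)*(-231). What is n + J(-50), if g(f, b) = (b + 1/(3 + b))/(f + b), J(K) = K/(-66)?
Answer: 2641/132 ≈ 20.008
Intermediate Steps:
J(K) = -K/66 (J(K) = K*(-1/66) = -K/66)
g(f, b) = (b + 1/(3 + b))/(b + f)
n = 77/4 (n = -(1 + (-2)**2 + 3*(-2))/((-2)**2 + 3*(-2) + 3*(-1) - 2*(-1))*(-231)/4 = -(1 + 4 - 6)/(4 - 6 - 3 + 2)*(-231)/4 = --1/(-3)*(-231)/4 = -(-1/3*(-1))*(-231)/4 = -(-231)/12 = -1/4*(-77) = 77/4 ≈ 19.250)
n + J(-50) = 77/4 - 1/66*(-50) = 77/4 + 25/33 = 2641/132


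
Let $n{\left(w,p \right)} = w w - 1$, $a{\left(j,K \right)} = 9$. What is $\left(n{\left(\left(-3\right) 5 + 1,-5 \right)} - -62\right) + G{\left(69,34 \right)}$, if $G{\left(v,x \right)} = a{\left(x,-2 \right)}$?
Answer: $266$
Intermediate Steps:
$G{\left(v,x \right)} = 9$
$n{\left(w,p \right)} = -1 + w^{2}$ ($n{\left(w,p \right)} = w^{2} - 1 = -1 + w^{2}$)
$\left(n{\left(\left(-3\right) 5 + 1,-5 \right)} - -62\right) + G{\left(69,34 \right)} = \left(\left(-1 + \left(\left(-3\right) 5 + 1\right)^{2}\right) - -62\right) + 9 = \left(\left(-1 + \left(-15 + 1\right)^{2}\right) + 62\right) + 9 = \left(\left(-1 + \left(-14\right)^{2}\right) + 62\right) + 9 = \left(\left(-1 + 196\right) + 62\right) + 9 = \left(195 + 62\right) + 9 = 257 + 9 = 266$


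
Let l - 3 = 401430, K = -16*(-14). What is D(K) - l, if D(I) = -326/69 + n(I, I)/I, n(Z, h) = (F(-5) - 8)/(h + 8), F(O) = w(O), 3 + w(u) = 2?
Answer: -1439472182125/3585792 ≈ -4.0144e+5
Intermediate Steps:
w(u) = -1 (w(u) = -3 + 2 = -1)
F(O) = -1
K = 224
n(Z, h) = -9/(8 + h) (n(Z, h) = (-1 - 8)/(h + 8) = -9/(8 + h))
l = 401433 (l = 3 + 401430 = 401433)
D(I) = -326/69 - 9/(I*(8 + I)) (D(I) = -326/69 + (-9/(8 + I))/I = -326*1/69 - 9/(I*(8 + I)) = -326/69 - 9/(I*(8 + I)))
D(K) - l = (1/69)*(-621 - 326*224*(8 + 224))/(224*(8 + 224)) - 1*401433 = (1/69)*(1/224)*(-621 - 326*224*232)/232 - 401433 = (1/69)*(1/224)*(1/232)*(-621 - 16941568) - 401433 = (1/69)*(1/224)*(1/232)*(-16942189) - 401433 = -16942189/3585792 - 401433 = -1439472182125/3585792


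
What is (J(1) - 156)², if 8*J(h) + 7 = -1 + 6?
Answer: 390625/16 ≈ 24414.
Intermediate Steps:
J(h) = -¼ (J(h) = -7/8 + (-1 + 6)/8 = -7/8 + (⅛)*5 = -7/8 + 5/8 = -¼)
(J(1) - 156)² = (-¼ - 156)² = (-625/4)² = 390625/16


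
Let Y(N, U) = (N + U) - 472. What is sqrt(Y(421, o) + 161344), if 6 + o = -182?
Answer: sqrt(161105) ≈ 401.38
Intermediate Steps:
o = -188 (o = -6 - 182 = -188)
Y(N, U) = -472 + N + U
sqrt(Y(421, o) + 161344) = sqrt((-472 + 421 - 188) + 161344) = sqrt(-239 + 161344) = sqrt(161105)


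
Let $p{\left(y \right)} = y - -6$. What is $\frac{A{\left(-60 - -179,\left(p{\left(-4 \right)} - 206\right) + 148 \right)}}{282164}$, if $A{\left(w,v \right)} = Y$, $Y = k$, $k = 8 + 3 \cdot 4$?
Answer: $\frac{5}{70541} \approx 7.0881 \cdot 10^{-5}$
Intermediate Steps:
$k = 20$ ($k = 8 + 12 = 20$)
$p{\left(y \right)} = 6 + y$ ($p{\left(y \right)} = y + 6 = 6 + y$)
$Y = 20$
$A{\left(w,v \right)} = 20$
$\frac{A{\left(-60 - -179,\left(p{\left(-4 \right)} - 206\right) + 148 \right)}}{282164} = \frac{20}{282164} = 20 \cdot \frac{1}{282164} = \frac{5}{70541}$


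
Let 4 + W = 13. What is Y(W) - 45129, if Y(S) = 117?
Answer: -45012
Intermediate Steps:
W = 9 (W = -4 + 13 = 9)
Y(W) - 45129 = 117 - 45129 = -45012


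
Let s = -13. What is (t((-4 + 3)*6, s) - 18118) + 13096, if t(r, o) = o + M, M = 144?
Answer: -4891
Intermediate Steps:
t(r, o) = 144 + o (t(r, o) = o + 144 = 144 + o)
(t((-4 + 3)*6, s) - 18118) + 13096 = ((144 - 13) - 18118) + 13096 = (131 - 18118) + 13096 = -17987 + 13096 = -4891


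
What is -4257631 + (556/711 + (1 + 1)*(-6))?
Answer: -3027183617/711 ≈ -4.2576e+6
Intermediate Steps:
-4257631 + (556/711 + (1 + 1)*(-6)) = -4257631 + ((1/711)*556 + 2*(-6)) = -4257631 + (556/711 - 12) = -4257631 - 7976/711 = -3027183617/711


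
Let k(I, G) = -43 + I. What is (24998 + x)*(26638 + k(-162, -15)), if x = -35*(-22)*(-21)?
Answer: 233350524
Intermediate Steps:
x = -16170 (x = 770*(-21) = -16170)
(24998 + x)*(26638 + k(-162, -15)) = (24998 - 16170)*(26638 + (-43 - 162)) = 8828*(26638 - 205) = 8828*26433 = 233350524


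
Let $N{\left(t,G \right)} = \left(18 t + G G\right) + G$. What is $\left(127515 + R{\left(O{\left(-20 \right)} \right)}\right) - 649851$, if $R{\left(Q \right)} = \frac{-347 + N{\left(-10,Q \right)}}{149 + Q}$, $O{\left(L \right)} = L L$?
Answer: $- \frac{95534197}{183} \approx -5.2205 \cdot 10^{5}$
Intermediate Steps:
$O{\left(L \right)} = L^{2}$
$N{\left(t,G \right)} = G + G^{2} + 18 t$ ($N{\left(t,G \right)} = \left(18 t + G^{2}\right) + G = \left(G^{2} + 18 t\right) + G = G + G^{2} + 18 t$)
$R{\left(Q \right)} = \frac{-527 + Q + Q^{2}}{149 + Q}$ ($R{\left(Q \right)} = \frac{-347 + \left(Q + Q^{2} + 18 \left(-10\right)\right)}{149 + Q} = \frac{-347 + \left(Q + Q^{2} - 180\right)}{149 + Q} = \frac{-347 + \left(-180 + Q + Q^{2}\right)}{149 + Q} = \frac{-527 + Q + Q^{2}}{149 + Q}$)
$\left(127515 + R{\left(O{\left(-20 \right)} \right)}\right) - 649851 = \left(127515 + \frac{-527 + \left(-20\right)^{2} + \left(\left(-20\right)^{2}\right)^{2}}{149 + \left(-20\right)^{2}}\right) - 649851 = \left(127515 + \frac{-527 + 400 + 400^{2}}{149 + 400}\right) - 649851 = \left(127515 + \frac{-527 + 400 + 160000}{549}\right) - 649851 = \left(127515 + \frac{1}{549} \cdot 159873\right) - 649851 = \left(127515 + \frac{53291}{183}\right) - 649851 = \frac{23388536}{183} - 649851 = - \frac{95534197}{183}$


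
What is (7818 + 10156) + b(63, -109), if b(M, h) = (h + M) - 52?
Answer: 17876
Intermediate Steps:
b(M, h) = -52 + M + h (b(M, h) = (M + h) - 52 = -52 + M + h)
(7818 + 10156) + b(63, -109) = (7818 + 10156) + (-52 + 63 - 109) = 17974 - 98 = 17876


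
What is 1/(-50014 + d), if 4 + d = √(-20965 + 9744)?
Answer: -50018/2501811545 - 7*I*√229/2501811545 ≈ -1.9993e-5 - 4.2341e-8*I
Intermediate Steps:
d = -4 + 7*I*√229 (d = -4 + √(-20965 + 9744) = -4 + √(-11221) = -4 + 7*I*√229 ≈ -4.0 + 105.93*I)
1/(-50014 + d) = 1/(-50014 + (-4 + 7*I*√229)) = 1/(-50018 + 7*I*√229)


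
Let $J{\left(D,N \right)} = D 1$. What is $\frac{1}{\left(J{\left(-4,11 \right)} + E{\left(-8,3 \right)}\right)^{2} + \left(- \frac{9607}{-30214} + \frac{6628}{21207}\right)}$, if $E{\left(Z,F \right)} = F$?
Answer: $\frac{640748298}{1044742339} \approx 0.61331$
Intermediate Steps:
$J{\left(D,N \right)} = D$
$\frac{1}{\left(J{\left(-4,11 \right)} + E{\left(-8,3 \right)}\right)^{2} + \left(- \frac{9607}{-30214} + \frac{6628}{21207}\right)} = \frac{1}{\left(-4 + 3\right)^{2} + \left(- \frac{9607}{-30214} + \frac{6628}{21207}\right)} = \frac{1}{\left(-1\right)^{2} + \left(\left(-9607\right) \left(- \frac{1}{30214}\right) + 6628 \cdot \frac{1}{21207}\right)} = \frac{1}{1 + \left(\frac{9607}{30214} + \frac{6628}{21207}\right)} = \frac{1}{1 + \frac{403994041}{640748298}} = \frac{1}{\frac{1044742339}{640748298}} = \frac{640748298}{1044742339}$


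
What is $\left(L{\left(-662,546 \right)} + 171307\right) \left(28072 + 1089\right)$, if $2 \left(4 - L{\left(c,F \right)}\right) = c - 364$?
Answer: $5010559664$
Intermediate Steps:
$L{\left(c,F \right)} = 186 - \frac{c}{2}$ ($L{\left(c,F \right)} = 4 - \frac{c - 364}{2} = 4 - \frac{-364 + c}{2} = 4 - \left(-182 + \frac{c}{2}\right) = 186 - \frac{c}{2}$)
$\left(L{\left(-662,546 \right)} + 171307\right) \left(28072 + 1089\right) = \left(\left(186 - -331\right) + 171307\right) \left(28072 + 1089\right) = \left(\left(186 + 331\right) + 171307\right) 29161 = \left(517 + 171307\right) 29161 = 171824 \cdot 29161 = 5010559664$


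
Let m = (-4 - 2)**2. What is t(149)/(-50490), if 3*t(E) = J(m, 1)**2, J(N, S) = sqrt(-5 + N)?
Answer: -31/151470 ≈ -0.00020466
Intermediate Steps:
m = 36 (m = (-6)**2 = 36)
t(E) = 31/3 (t(E) = (sqrt(-5 + 36))**2/3 = (sqrt(31))**2/3 = (1/3)*31 = 31/3)
t(149)/(-50490) = (31/3)/(-50490) = (31/3)*(-1/50490) = -31/151470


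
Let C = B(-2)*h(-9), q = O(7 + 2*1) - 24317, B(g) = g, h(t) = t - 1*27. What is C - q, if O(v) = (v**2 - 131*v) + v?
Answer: 25478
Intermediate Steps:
h(t) = -27 + t (h(t) = t - 27 = -27 + t)
O(v) = v**2 - 130*v
q = -25406 (q = (7 + 2*1)*(-130 + (7 + 2*1)) - 24317 = (7 + 2)*(-130 + (7 + 2)) - 24317 = 9*(-130 + 9) - 24317 = 9*(-121) - 24317 = -1089 - 24317 = -25406)
C = 72 (C = -2*(-27 - 9) = -2*(-36) = 72)
C - q = 72 - 1*(-25406) = 72 + 25406 = 25478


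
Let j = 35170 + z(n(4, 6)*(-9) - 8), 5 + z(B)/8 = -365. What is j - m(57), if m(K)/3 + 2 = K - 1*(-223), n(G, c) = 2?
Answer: 31376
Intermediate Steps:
m(K) = 663 + 3*K (m(K) = -6 + 3*(K - 1*(-223)) = -6 + 3*(K + 223) = -6 + 3*(223 + K) = -6 + (669 + 3*K) = 663 + 3*K)
z(B) = -2960 (z(B) = -40 + 8*(-365) = -40 - 2920 = -2960)
j = 32210 (j = 35170 - 2960 = 32210)
j - m(57) = 32210 - (663 + 3*57) = 32210 - (663 + 171) = 32210 - 1*834 = 32210 - 834 = 31376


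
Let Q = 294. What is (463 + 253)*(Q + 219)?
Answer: 367308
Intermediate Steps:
(463 + 253)*(Q + 219) = (463 + 253)*(294 + 219) = 716*513 = 367308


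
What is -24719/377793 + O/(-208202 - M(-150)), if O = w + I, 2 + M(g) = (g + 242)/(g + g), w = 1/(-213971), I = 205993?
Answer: -190210746962509789/180323418513098133 ≈ -1.0548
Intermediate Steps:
w = -1/213971 ≈ -4.6735e-6
M(g) = -2 + (242 + g)/(2*g) (M(g) = -2 + (g + 242)/(g + g) = -2 + (242 + g)/((2*g)) = -2 + (242 + g)*(1/(2*g)) = -2 + (242 + g)/(2*g))
O = 44076528202/213971 (O = -1/213971 + 205993 = 44076528202/213971 ≈ 2.0599e+5)
-24719/377793 + O/(-208202 - M(-150)) = -24719/377793 + 44076528202/(213971*(-208202 - (-3/2 + 121/(-150)))) = -24719*1/377793 + 44076528202/(213971*(-208202 - (-3/2 + 121*(-1/150)))) = -24719/377793 + 44076528202/(213971*(-208202 - (-3/2 - 121/150))) = -24719/377793 + 44076528202/(213971*(-208202 - 1*(-173/75))) = -24719/377793 + 44076528202/(213971*(-208202 + 173/75)) = -24719/377793 + 44076528202/(213971*(-15614977/75)) = -24719/377793 + (44076528202/213971)*(-75/15614977) = -24719/377793 - 472248516450/477307463381 = -190210746962509789/180323418513098133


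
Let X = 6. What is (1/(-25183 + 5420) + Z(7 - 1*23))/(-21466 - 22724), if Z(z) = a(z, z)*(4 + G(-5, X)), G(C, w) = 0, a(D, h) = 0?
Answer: 1/873326970 ≈ 1.1450e-9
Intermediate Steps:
Z(z) = 0 (Z(z) = 0*(4 + 0) = 0*4 = 0)
(1/(-25183 + 5420) + Z(7 - 1*23))/(-21466 - 22724) = (1/(-25183 + 5420) + 0)/(-21466 - 22724) = (1/(-19763) + 0)/(-44190) = (-1/19763 + 0)*(-1/44190) = -1/19763*(-1/44190) = 1/873326970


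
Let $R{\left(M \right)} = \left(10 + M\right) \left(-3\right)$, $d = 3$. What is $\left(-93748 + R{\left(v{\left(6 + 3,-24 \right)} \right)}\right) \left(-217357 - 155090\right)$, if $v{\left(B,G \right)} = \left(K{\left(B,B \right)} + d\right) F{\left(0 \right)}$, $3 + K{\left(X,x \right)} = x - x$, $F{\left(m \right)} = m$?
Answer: $34927334766$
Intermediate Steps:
$K{\left(X,x \right)} = -3$ ($K{\left(X,x \right)} = -3 + \left(x - x\right) = -3 + 0 = -3$)
$v{\left(B,G \right)} = 0$ ($v{\left(B,G \right)} = \left(-3 + 3\right) 0 = 0 \cdot 0 = 0$)
$R{\left(M \right)} = -30 - 3 M$
$\left(-93748 + R{\left(v{\left(6 + 3,-24 \right)} \right)}\right) \left(-217357 - 155090\right) = \left(-93748 - 30\right) \left(-217357 - 155090\right) = \left(-93748 + \left(-30 + 0\right)\right) \left(-372447\right) = \left(-93748 - 30\right) \left(-372447\right) = \left(-93778\right) \left(-372447\right) = 34927334766$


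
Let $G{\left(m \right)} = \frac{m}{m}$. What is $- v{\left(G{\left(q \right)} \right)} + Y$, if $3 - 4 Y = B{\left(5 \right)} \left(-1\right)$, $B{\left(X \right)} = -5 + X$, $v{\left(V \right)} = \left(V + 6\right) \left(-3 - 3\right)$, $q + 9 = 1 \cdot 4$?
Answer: $\frac{171}{4} \approx 42.75$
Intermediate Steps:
$q = -5$ ($q = -9 + 1 \cdot 4 = -9 + 4 = -5$)
$G{\left(m \right)} = 1$
$v{\left(V \right)} = -36 - 6 V$ ($v{\left(V \right)} = \left(6 + V\right) \left(-6\right) = -36 - 6 V$)
$Y = \frac{3}{4}$ ($Y = \frac{3}{4} - \frac{\left(-5 + 5\right) \left(-1\right)}{4} = \frac{3}{4} - \frac{0 \left(-1\right)}{4} = \frac{3}{4} - 0 = \frac{3}{4} + 0 = \frac{3}{4} \approx 0.75$)
$- v{\left(G{\left(q \right)} \right)} + Y = - (-36 - 6) + \frac{3}{4} = \left(-1\right) \left(-42\right) + \frac{3}{4} = 42 + \frac{3}{4} = \frac{171}{4}$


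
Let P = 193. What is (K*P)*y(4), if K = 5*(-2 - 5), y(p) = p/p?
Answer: -6755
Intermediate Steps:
y(p) = 1
K = -35 (K = 5*(-7) = -35)
(K*P)*y(4) = -35*193*1 = -6755*1 = -6755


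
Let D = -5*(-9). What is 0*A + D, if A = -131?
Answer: 45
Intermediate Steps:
D = 45
0*A + D = 0*(-131) + 45 = 0 + 45 = 45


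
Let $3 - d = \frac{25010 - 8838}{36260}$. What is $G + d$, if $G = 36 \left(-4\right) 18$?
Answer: $- \frac{23473328}{9065} \approx -2589.4$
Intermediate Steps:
$d = \frac{23152}{9065}$ ($d = 3 - \frac{25010 - 8838}{36260} = 3 - \left(25010 - 8838\right) \frac{1}{36260} = 3 - 16172 \cdot \frac{1}{36260} = 3 - \frac{4043}{9065} = \frac{23152}{9065} \approx 2.554$)
$G = -2592$ ($G = \left(-144\right) 18 = -2592$)
$G + d = -2592 + \frac{23152}{9065} = - \frac{23473328}{9065}$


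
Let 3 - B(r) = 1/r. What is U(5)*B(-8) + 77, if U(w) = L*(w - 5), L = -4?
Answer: 77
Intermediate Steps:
B(r) = 3 - 1/r
U(w) = 20 - 4*w (U(w) = -4*(w - 5) = -4*(-5 + w) = 20 - 4*w)
U(5)*B(-8) + 77 = (20 - 4*5)*(3 - 1/(-8)) + 77 = (20 - 20)*(3 - 1*(-1/8)) + 77 = 0*(3 + 1/8) + 77 = 0*(25/8) + 77 = 0 + 77 = 77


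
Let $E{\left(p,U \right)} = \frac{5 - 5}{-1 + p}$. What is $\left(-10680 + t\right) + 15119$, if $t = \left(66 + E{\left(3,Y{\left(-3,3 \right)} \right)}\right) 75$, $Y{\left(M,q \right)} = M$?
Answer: $9389$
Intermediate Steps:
$E{\left(p,U \right)} = 0$ ($E{\left(p,U \right)} = \frac{0}{-1 + p} = 0$)
$t = 4950$ ($t = \left(66 + 0\right) 75 = 66 \cdot 75 = 4950$)
$\left(-10680 + t\right) + 15119 = \left(-10680 + 4950\right) + 15119 = -5730 + 15119 = 9389$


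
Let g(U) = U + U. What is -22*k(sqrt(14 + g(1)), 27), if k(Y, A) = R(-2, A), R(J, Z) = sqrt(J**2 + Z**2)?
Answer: -22*sqrt(733) ≈ -595.63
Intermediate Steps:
g(U) = 2*U
k(Y, A) = sqrt(4 + A**2) (k(Y, A) = sqrt((-2)**2 + A**2) = sqrt(4 + A**2))
-22*k(sqrt(14 + g(1)), 27) = -22*sqrt(4 + 27**2) = -22*sqrt(4 + 729) = -22*sqrt(733)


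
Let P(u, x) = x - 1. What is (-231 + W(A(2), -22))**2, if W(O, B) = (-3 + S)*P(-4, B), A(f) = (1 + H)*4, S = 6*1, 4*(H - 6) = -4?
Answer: 90000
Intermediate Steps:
H = 5 (H = 6 + (1/4)*(-4) = 6 - 1 = 5)
P(u, x) = -1 + x
S = 6
A(f) = 24 (A(f) = (1 + 5)*4 = 6*4 = 24)
W(O, B) = -3 + 3*B (W(O, B) = (-3 + 6)*(-1 + B) = 3*(-1 + B) = -3 + 3*B)
(-231 + W(A(2), -22))**2 = (-231 + (-3 + 3*(-22)))**2 = (-231 + (-3 - 66))**2 = (-231 - 69)**2 = (-300)**2 = 90000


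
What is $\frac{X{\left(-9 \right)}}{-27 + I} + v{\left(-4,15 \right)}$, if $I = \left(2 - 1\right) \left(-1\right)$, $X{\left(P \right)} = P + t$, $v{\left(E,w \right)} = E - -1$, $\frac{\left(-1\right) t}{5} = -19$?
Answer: $- \frac{85}{14} \approx -6.0714$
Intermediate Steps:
$t = 95$ ($t = \left(-5\right) \left(-19\right) = 95$)
$v{\left(E,w \right)} = 1 + E$ ($v{\left(E,w \right)} = E + 1 = 1 + E$)
$X{\left(P \right)} = 95 + P$ ($X{\left(P \right)} = P + 95 = 95 + P$)
$I = -1$ ($I = 1 \left(-1\right) = -1$)
$\frac{X{\left(-9 \right)}}{-27 + I} + v{\left(-4,15 \right)} = \frac{95 - 9}{-27 - 1} + \left(1 - 4\right) = \frac{86}{-28} - 3 = 86 \left(- \frac{1}{28}\right) - 3 = - \frac{43}{14} - 3 = - \frac{85}{14}$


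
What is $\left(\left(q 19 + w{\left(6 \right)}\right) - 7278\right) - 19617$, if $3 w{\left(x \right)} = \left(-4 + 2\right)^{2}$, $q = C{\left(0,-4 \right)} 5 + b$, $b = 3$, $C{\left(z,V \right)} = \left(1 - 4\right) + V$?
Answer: $- \frac{82505}{3} \approx -27502.0$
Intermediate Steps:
$C{\left(z,V \right)} = -3 + V$
$q = -32$ ($q = \left(-3 - 4\right) 5 + 3 = \left(-7\right) 5 + 3 = -35 + 3 = -32$)
$w{\left(x \right)} = \frac{4}{3}$ ($w{\left(x \right)} = \frac{\left(-4 + 2\right)^{2}}{3} = \frac{\left(-2\right)^{2}}{3} = \frac{1}{3} \cdot 4 = \frac{4}{3}$)
$\left(\left(q 19 + w{\left(6 \right)}\right) - 7278\right) - 19617 = \left(\left(\left(-32\right) 19 + \frac{4}{3}\right) - 7278\right) - 19617 = \left(\left(-608 + \frac{4}{3}\right) - 7278\right) - 19617 = \left(- \frac{1820}{3} - 7278\right) - 19617 = - \frac{23654}{3} - 19617 = - \frac{82505}{3}$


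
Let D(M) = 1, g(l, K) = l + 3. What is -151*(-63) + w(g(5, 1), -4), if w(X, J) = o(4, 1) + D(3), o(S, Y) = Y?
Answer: 9515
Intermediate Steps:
g(l, K) = 3 + l
w(X, J) = 2 (w(X, J) = 1 + 1 = 2)
-151*(-63) + w(g(5, 1), -4) = -151*(-63) + 2 = 9513 + 2 = 9515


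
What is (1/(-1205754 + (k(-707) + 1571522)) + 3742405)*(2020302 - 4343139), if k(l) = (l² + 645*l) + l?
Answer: -3554522927758874412/408895 ≈ -8.6930e+12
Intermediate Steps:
k(l) = l² + 646*l
(1/(-1205754 + (k(-707) + 1571522)) + 3742405)*(2020302 - 4343139) = (1/(-1205754 + (-707*(646 - 707) + 1571522)) + 3742405)*(2020302 - 4343139) = (1/(-1205754 + (-707*(-61) + 1571522)) + 3742405)*(-2322837) = (1/(-1205754 + (43127 + 1571522)) + 3742405)*(-2322837) = (1/(-1205754 + 1614649) + 3742405)*(-2322837) = (1/408895 + 3742405)*(-2322837) = (1530250692476/408895)*(-2322837) = -3554522927758874412/408895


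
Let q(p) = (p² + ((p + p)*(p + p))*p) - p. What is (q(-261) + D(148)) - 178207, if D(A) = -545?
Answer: -71228694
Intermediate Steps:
q(p) = p² - p + 4*p³ (q(p) = (p² + ((2*p)*(2*p))*p) - p = (p² + (4*p²)*p) - p = (p² + 4*p³) - p = p² - p + 4*p³)
(q(-261) + D(148)) - 178207 = (-261*(-1 - 261 + 4*(-261)²) - 545) - 178207 = (-261*(-1 - 261 + 4*68121) - 545) - 178207 = (-261*(-1 - 261 + 272484) - 545) - 178207 = (-261*272222 - 545) - 178207 = (-71049942 - 545) - 178207 = -71050487 - 178207 = -71228694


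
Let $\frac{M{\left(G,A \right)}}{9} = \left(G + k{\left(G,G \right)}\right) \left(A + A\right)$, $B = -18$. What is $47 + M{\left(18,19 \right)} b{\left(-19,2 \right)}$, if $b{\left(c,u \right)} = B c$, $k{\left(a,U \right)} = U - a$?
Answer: $2105399$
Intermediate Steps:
$b{\left(c,u \right)} = - 18 c$
$M{\left(G,A \right)} = 18 A G$ ($M{\left(G,A \right)} = 9 \left(G + \left(G - G\right)\right) \left(A + A\right) = 9 \left(G + 0\right) 2 A = 9 G 2 A = 9 \cdot 2 A G = 18 A G$)
$47 + M{\left(18,19 \right)} b{\left(-19,2 \right)} = 47 + 18 \cdot 19 \cdot 18 \left(\left(-18\right) \left(-19\right)\right) = 47 + 6156 \cdot 342 = 47 + 2105352 = 2105399$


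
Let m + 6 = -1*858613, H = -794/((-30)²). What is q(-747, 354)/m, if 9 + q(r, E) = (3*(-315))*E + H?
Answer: 150542947/386378550 ≈ 0.38963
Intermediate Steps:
H = -397/450 (H = -794/900 = -794*1/900 = -397/450 ≈ -0.88222)
m = -858619 (m = -6 - 1*858613 = -6 - 858613 = -858619)
q(r, E) = -4447/450 - 945*E (q(r, E) = -9 + ((3*(-315))*E - 397/450) = -9 + (-945*E - 397/450) = -9 + (-397/450 - 945*E) = -4447/450 - 945*E)
q(-747, 354)/m = (-4447/450 - 945*354)/(-858619) = (-4447/450 - 334530)*(-1/858619) = -150542947/450*(-1/858619) = 150542947/386378550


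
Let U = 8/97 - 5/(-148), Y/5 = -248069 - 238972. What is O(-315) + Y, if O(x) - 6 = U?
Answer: -34959715175/14356 ≈ -2.4352e+6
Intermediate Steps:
Y = -2435205 (Y = 5*(-248069 - 238972) = 5*(-487041) = -2435205)
U = 1669/14356 (U = 8*(1/97) - 5*(-1/148) = 8/97 + 5/148 = 1669/14356 ≈ 0.11626)
O(x) = 87805/14356 (O(x) = 6 + 1669/14356 = 87805/14356)
O(-315) + Y = 87805/14356 - 2435205 = -34959715175/14356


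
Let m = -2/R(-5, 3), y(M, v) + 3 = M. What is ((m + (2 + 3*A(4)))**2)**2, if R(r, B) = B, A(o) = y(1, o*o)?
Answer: 38416/81 ≈ 474.27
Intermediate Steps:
y(M, v) = -3 + M
A(o) = -2 (A(o) = -3 + 1 = -2)
m = -2/3 ≈ -0.66667
((m + (2 + 3*A(4)))**2)**2 = ((-2/3 + (2 + 3*(-2)))**2)**2 = ((-2/3 + (2 - 6))**2)**2 = ((-2/3 - 4)**2)**2 = ((-14/3)**2)**2 = (196/9)**2 = 38416/81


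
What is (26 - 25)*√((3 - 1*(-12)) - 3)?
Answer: 2*√3 ≈ 3.4641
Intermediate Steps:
(26 - 25)*√((3 - 1*(-12)) - 3) = 1*√((3 + 12) - 3) = 1*√(15 - 3) = 1*√12 = 1*(2*√3) = 2*√3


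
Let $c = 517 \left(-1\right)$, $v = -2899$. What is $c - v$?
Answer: $2382$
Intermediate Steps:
$c = -517$
$c - v = -517 - -2899 = -517 + 2899 = 2382$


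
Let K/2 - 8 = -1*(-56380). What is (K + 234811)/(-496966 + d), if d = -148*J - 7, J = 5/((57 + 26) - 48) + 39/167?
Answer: -406329203/581026557 ≈ -0.69933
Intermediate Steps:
J = 440/1169 (J = 5/(83 - 48) + 39*(1/167) = 5/35 + 39/167 = 5*(1/35) + 39/167 = 1/7 + 39/167 = 440/1169 ≈ 0.37639)
d = -73303/1169 (d = -148*440/1169 - 7 = -65120/1169 - 7 = -73303/1169 ≈ -62.706)
K = 112776 (K = 16 + 2*(-1*(-56380)) = 16 + 2*56380 = 16 + 112760 = 112776)
(K + 234811)/(-496966 + d) = (112776 + 234811)/(-496966 - 73303/1169) = 347587/(-581026557/1169) = 347587*(-1169/581026557) = -406329203/581026557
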